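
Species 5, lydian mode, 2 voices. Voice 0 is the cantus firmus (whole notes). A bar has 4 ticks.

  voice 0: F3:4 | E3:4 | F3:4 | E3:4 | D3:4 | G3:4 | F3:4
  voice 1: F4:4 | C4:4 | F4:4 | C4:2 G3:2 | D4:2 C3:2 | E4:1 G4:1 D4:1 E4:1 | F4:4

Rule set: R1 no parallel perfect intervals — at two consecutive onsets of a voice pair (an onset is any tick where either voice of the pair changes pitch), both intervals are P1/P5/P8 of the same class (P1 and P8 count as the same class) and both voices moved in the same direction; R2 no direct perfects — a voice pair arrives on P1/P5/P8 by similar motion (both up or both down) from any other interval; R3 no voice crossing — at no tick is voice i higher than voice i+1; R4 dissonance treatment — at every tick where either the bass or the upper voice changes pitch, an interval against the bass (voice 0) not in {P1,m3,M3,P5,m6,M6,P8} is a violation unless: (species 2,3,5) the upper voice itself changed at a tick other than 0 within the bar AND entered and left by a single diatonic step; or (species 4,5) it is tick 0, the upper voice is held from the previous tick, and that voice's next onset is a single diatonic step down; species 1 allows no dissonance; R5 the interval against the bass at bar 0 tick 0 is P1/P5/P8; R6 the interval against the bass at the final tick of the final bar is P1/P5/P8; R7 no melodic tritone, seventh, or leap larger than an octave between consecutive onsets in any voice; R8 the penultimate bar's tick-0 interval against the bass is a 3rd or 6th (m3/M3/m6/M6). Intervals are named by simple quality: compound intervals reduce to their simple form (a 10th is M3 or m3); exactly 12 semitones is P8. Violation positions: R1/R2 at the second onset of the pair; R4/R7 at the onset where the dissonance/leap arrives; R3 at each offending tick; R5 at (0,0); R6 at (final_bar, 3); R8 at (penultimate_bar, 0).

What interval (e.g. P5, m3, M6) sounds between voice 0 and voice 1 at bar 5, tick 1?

voice 0=G3 voice 1=G4 -> P8

P8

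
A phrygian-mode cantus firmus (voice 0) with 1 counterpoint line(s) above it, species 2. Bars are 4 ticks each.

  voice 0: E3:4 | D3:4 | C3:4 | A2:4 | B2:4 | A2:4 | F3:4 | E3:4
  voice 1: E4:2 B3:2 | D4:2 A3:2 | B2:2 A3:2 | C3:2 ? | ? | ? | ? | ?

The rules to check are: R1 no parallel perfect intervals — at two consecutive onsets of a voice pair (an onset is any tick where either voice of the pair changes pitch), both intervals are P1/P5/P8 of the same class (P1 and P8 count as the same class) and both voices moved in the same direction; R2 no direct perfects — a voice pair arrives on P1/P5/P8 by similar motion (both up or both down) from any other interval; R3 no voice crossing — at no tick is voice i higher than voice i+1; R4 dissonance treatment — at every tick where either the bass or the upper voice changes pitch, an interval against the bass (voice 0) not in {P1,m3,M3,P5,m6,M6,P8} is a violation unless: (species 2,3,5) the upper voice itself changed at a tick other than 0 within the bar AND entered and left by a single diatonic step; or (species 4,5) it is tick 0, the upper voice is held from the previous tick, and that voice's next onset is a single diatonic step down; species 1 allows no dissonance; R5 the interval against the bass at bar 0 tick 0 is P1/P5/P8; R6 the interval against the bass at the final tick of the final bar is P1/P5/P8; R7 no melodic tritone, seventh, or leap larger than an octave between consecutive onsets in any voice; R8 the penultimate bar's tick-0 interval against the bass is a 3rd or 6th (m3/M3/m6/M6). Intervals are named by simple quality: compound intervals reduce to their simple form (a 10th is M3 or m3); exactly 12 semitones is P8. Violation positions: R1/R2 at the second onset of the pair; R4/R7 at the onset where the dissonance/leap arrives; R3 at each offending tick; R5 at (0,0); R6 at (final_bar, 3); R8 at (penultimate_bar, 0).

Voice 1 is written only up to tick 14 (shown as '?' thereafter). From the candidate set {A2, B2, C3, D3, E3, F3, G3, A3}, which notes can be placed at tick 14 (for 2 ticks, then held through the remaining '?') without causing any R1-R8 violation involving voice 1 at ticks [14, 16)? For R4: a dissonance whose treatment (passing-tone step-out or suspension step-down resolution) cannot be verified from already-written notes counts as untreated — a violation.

{A2, A3, C3, E3, F3}

A2: legal
B2: violates R4
C3: legal
D3: violates R4
E3: legal
F3: legal
G3: violates R4
A3: legal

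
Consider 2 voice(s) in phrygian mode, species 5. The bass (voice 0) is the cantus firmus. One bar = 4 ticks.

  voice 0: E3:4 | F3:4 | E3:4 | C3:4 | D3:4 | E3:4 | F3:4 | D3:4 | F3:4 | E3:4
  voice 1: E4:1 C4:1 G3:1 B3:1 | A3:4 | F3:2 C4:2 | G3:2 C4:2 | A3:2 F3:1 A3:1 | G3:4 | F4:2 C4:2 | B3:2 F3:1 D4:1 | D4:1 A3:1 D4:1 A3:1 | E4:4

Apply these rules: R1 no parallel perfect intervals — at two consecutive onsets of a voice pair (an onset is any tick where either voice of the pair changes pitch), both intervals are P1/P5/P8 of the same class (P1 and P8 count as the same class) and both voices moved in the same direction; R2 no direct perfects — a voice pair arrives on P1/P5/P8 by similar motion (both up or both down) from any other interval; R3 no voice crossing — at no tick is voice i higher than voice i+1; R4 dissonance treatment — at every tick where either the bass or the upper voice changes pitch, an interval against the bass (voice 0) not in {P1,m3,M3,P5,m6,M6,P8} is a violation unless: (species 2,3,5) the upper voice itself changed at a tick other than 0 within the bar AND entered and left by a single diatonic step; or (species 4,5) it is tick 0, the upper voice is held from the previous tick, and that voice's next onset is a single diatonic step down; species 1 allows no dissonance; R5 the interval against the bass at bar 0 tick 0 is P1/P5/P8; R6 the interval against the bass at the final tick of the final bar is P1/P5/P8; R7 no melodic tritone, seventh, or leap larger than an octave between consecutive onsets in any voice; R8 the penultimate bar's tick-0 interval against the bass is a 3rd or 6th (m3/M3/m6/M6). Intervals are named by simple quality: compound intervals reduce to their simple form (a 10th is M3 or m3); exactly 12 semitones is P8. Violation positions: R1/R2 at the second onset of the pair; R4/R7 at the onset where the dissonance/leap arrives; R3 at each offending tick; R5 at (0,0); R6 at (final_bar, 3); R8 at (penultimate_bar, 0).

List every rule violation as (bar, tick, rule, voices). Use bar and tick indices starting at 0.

(2, 0, R4, (0, 1))
(3, 0, R2, (0, 1))
(6, 0, R2, (0, 1))
(6, 0, R7, (1,))
(7, 2, R7, (1,))

bar 0: v0=E3 v1=E4 downbeat P8
bar 1: v0=F3 v1=A3 downbeat M3
bar 2: v0=E3 v1=F3 downbeat m2
bar 3: v0=C3 v1=G3 downbeat P5
bar 4: v0=D3 v1=A3 downbeat P5
bar 5: v0=E3 v1=G3 downbeat m3
bar 6: v0=F3 v1=F4 downbeat P8
bar 7: v0=D3 v1=B3 downbeat M6
bar 8: v0=F3 v1=D4 downbeat M6
bar 9: v0=E3 v1=E4 downbeat P8
  -> R4 @ bar 2 tick 0 v(0, 1): E3/F3 m2 untreated
  -> R2 @ bar 3 tick 0 v(0, 1): E3/C4 m6 -> C3/G3 P5 similar
  -> R2 @ bar 6 tick 0 v(0, 1): E3/G3 m3 -> F3/F4 P8 similar
  -> R7 @ bar 6 tick 0 v(1,): G3->F4 leap 10st
  -> R7 @ bar 7 tick 2 v(1,): B3->F3 leap 6st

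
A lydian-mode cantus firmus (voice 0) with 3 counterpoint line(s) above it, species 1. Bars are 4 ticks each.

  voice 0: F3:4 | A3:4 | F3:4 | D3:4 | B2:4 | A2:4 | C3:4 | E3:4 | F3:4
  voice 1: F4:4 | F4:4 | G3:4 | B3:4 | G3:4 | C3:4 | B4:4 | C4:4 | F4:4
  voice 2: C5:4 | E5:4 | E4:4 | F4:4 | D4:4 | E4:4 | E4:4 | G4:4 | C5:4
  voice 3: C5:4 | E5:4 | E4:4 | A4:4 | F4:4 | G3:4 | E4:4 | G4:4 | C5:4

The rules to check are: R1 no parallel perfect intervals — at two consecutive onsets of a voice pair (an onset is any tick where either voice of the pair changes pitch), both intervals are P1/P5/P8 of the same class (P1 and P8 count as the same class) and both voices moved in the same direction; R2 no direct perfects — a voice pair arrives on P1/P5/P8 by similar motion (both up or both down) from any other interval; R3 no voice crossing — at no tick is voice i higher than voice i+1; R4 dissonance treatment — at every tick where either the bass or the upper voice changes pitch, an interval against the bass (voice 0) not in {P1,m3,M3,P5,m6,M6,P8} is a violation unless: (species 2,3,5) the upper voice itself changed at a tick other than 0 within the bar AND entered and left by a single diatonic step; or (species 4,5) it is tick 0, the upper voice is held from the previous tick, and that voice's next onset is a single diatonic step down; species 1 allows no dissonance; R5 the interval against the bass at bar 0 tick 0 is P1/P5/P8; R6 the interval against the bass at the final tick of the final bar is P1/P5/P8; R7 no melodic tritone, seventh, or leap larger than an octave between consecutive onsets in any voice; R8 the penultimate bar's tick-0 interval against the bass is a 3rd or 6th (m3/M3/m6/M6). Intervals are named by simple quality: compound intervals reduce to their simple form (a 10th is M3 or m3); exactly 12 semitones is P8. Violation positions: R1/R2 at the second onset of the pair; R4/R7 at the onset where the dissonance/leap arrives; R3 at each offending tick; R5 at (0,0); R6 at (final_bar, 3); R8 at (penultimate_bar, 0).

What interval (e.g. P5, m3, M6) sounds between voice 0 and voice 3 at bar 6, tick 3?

M3

voice 0=C3 voice 3=E4 -> M3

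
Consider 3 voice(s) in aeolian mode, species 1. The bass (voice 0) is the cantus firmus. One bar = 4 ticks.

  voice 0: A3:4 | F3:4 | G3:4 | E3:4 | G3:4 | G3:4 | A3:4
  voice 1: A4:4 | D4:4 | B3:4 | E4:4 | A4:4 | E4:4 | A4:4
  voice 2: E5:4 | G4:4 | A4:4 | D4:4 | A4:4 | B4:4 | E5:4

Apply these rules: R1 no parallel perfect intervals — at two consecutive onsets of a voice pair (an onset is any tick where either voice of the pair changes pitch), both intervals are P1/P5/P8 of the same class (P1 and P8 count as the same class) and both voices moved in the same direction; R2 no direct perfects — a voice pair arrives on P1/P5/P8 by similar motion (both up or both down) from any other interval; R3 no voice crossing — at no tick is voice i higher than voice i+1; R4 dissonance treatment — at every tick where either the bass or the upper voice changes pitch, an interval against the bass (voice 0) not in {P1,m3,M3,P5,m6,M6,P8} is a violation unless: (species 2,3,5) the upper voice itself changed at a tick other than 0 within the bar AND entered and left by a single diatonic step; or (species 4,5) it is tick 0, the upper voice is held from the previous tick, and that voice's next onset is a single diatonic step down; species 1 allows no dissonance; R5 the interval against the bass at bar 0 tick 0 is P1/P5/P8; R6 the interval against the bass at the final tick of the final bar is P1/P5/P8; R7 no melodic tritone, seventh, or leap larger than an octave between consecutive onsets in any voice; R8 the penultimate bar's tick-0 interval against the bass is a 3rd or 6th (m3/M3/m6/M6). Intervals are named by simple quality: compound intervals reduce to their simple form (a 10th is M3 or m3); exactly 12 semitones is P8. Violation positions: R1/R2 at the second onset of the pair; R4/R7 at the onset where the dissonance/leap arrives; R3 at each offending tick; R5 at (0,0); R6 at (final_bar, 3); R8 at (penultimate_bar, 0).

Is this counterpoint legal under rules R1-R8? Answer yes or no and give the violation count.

No (13 violations)

bar 0: v0=A3 v1=A4 v2=E5 (P5)
bar 1: v0=F3 v1=D4 v2=G4 (M2)
bar 2: v0=G3 v1=B3 v2=A4 (M2)
bar 3: v0=E3 v1=E4 v2=D4 (m7)
bar 4: v0=G3 v1=A4 v2=A4 (M2)
bar 5: v0=G3 v1=E4 v2=B4 (M3)
bar 6: v0=A3 v1=A4 v2=E5 (P5)
  R4 @ bar1.0: F3/G4 M2 untreated
  R4 @ bar2.0: G3/A4 M2 untreated
  R3 @ bar3.0: E4 above D4
  R4 @ bar3.0: E3/D4 m7 untreated
  R3 @ bar3.1: E4 above D4
  R3 @ bar3.2: E4 above D4
  R3 @ bar3.3: E4 above D4
  R2 @ bar4.0: E4/D4 M2 -> A4/A4 P1 similar
  R4 @ bar4.0: G3/A4 M2 untreated
  R4 @ bar4.0: G3/A4 M2 untreated
  R1 @ bar6.0: E4/B4 P5 -> A4/E5 P5 similar
  R2 @ bar6.0: G3/E4 M6 -> A3/A4 P8 similar
  R2 @ bar6.0: G3/B4 M3 -> A3/E5 P5 similar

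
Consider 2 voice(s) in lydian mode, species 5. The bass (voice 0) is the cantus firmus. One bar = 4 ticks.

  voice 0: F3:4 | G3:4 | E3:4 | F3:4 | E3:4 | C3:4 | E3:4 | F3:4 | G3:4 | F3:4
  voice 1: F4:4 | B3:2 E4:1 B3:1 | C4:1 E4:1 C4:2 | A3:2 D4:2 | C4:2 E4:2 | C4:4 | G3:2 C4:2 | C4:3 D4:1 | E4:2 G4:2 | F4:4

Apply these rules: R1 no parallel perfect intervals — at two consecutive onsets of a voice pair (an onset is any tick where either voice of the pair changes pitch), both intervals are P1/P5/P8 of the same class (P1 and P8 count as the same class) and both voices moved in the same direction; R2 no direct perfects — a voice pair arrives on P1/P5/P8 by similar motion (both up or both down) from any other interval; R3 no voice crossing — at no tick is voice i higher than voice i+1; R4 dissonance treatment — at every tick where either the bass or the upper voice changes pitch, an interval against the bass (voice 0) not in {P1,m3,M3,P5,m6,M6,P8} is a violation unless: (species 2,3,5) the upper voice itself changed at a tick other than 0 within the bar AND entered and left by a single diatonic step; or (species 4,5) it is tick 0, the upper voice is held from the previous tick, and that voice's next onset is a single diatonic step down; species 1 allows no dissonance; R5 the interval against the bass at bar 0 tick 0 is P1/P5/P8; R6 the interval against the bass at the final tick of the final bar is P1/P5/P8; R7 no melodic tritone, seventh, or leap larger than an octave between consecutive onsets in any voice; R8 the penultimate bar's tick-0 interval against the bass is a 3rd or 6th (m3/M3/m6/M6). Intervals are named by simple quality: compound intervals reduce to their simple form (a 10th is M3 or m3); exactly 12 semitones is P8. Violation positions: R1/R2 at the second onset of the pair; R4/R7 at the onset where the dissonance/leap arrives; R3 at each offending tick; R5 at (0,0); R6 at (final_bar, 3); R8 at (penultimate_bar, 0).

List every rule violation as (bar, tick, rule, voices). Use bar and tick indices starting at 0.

(1, 0, R7, (1,))
(5, 0, R1, (0, 1))
(9, 0, R1, (0, 1))

bar 0: v0=F3 v1=F4 downbeat P8
bar 1: v0=G3 v1=B3 downbeat M3
bar 2: v0=E3 v1=C4 downbeat m6
bar 3: v0=F3 v1=A3 downbeat M3
bar 4: v0=E3 v1=C4 downbeat m6
bar 5: v0=C3 v1=C4 downbeat P8
bar 6: v0=E3 v1=G3 downbeat m3
bar 7: v0=F3 v1=C4 downbeat P5
bar 8: v0=G3 v1=E4 downbeat M6
bar 9: v0=F3 v1=F4 downbeat P8
  -> R7 @ bar 1 tick 0 v(1,): F4->B3 leap 6st
  -> R1 @ bar 5 tick 0 v(0, 1): E3/E4 P8 -> C3/C4 P8 similar
  -> R1 @ bar 9 tick 0 v(0, 1): G3/G4 P8 -> F3/F4 P8 similar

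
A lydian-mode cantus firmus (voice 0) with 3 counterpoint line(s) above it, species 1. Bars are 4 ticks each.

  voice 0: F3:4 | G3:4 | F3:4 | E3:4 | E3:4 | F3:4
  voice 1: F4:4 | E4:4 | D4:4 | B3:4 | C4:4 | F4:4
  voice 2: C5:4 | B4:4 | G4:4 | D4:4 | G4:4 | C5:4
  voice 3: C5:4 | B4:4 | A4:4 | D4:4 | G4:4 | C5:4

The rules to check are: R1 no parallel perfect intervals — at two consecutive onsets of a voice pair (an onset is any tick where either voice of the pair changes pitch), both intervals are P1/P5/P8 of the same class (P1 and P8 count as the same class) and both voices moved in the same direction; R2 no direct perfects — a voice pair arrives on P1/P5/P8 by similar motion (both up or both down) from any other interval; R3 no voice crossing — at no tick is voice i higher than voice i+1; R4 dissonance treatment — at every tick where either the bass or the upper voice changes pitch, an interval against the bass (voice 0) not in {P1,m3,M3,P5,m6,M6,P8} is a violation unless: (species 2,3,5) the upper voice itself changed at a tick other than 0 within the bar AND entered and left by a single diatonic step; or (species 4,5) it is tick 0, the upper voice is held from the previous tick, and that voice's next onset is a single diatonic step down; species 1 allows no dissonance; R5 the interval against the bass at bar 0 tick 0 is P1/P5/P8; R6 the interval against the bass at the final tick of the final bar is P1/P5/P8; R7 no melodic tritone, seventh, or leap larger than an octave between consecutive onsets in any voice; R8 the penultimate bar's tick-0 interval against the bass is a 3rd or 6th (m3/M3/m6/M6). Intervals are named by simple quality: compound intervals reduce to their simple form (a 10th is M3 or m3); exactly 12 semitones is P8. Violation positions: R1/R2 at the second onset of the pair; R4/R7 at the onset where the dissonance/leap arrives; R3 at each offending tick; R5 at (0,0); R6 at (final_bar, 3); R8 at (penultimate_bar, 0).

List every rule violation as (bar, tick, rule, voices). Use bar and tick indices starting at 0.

bar 0: v0=F3 v1=F4 v2=C5 v3=C5 downbeat P5
bar 1: v0=G3 v1=E4 v2=B4 v3=B4 downbeat M3
bar 2: v0=F3 v1=D4 v2=G4 v3=A4 downbeat M3
bar 3: v0=E3 v1=B3 v2=D4 v3=D4 downbeat m7
bar 4: v0=E3 v1=C4 v2=G4 v3=G4 downbeat m3
bar 5: v0=F3 v1=F4 v2=C5 v3=C5 downbeat P5
  -> R1 @ bar 1 tick 0 v(1, 2): F4/C5 P5 -> E4/B4 P5 similar
  -> R1 @ bar 1 tick 0 v(1, 3): F4/C5 P5 -> E4/B4 P5 similar
  -> R1 @ bar 1 tick 0 v(2, 3): C5/C5 P1 -> B4/B4 P1 similar
  -> R1 @ bar 2 tick 0 v(1, 3): E4/B4 P5 -> D4/A4 P5 similar
  -> R4 @ bar 2 tick 0 v(0, 2): F3/G4 M2 untreated
  -> R2 @ bar 3 tick 0 v(0, 1): F3/D4 M6 -> E3/B3 P5 similar
  -> R2 @ bar 3 tick 0 v(2, 3): G4/A4 M2 -> D4/D4 P1 similar
  -> R4 @ bar 3 tick 0 v(0, 2): E3/D4 m7 untreated
  -> R4 @ bar 3 tick 0 v(0, 3): E3/D4 m7 untreated
  -> R1 @ bar 4 tick 0 v(2, 3): D4/D4 P1 -> G4/G4 P1 similar
  -> R2 @ bar 4 tick 0 v(1, 2): B3/D4 m3 -> C4/G4 P5 similar
  -> R2 @ bar 4 tick 0 v(1, 3): B3/D4 m3 -> C4/G4 P5 similar
  -> R1 @ bar 5 tick 0 v(1, 2): C4/G4 P5 -> F4/C5 P5 similar
  -> R1 @ bar 5 tick 0 v(1, 3): C4/G4 P5 -> F4/C5 P5 similar
  -> R1 @ bar 5 tick 0 v(2, 3): G4/G4 P1 -> C5/C5 P1 similar
  -> R2 @ bar 5 tick 0 v(0, 1): E3/C4 m6 -> F3/F4 P8 similar
  -> R2 @ bar 5 tick 0 v(0, 2): E3/G4 m3 -> F3/C5 P5 similar
  -> R2 @ bar 5 tick 0 v(0, 3): E3/G4 m3 -> F3/C5 P5 similar

(1, 0, R1, (1, 2))
(1, 0, R1, (1, 3))
(1, 0, R1, (2, 3))
(2, 0, R1, (1, 3))
(2, 0, R4, (0, 2))
(3, 0, R2, (0, 1))
(3, 0, R2, (2, 3))
(3, 0, R4, (0, 2))
(3, 0, R4, (0, 3))
(4, 0, R1, (2, 3))
(4, 0, R2, (1, 2))
(4, 0, R2, (1, 3))
(5, 0, R1, (1, 2))
(5, 0, R1, (1, 3))
(5, 0, R1, (2, 3))
(5, 0, R2, (0, 1))
(5, 0, R2, (0, 2))
(5, 0, R2, (0, 3))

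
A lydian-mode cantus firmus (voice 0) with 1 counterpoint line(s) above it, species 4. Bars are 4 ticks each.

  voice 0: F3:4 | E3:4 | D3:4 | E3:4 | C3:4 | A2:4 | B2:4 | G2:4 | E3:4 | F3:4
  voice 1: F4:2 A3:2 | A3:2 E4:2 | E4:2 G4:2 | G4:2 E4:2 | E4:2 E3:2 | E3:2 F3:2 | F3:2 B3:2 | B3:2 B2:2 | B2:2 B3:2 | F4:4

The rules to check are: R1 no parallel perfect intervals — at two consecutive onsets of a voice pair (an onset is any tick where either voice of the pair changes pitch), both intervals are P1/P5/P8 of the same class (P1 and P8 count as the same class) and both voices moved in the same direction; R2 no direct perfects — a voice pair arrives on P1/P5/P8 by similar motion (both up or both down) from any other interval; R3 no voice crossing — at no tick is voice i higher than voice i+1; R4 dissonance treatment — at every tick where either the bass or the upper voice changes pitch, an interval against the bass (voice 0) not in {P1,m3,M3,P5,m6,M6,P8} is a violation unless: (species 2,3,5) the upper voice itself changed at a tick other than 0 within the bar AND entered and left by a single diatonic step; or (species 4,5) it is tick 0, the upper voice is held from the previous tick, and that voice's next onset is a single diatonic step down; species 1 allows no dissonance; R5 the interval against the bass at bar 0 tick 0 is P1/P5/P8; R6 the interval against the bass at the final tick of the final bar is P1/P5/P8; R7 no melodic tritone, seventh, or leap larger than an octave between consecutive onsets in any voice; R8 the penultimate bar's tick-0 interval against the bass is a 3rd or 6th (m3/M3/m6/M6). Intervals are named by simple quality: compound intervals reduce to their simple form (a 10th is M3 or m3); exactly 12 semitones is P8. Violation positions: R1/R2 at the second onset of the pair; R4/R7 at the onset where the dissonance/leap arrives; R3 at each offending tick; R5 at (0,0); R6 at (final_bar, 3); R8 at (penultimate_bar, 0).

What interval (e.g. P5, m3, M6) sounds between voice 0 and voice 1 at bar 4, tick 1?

M3

voice 0=C3 voice 1=E4 -> M3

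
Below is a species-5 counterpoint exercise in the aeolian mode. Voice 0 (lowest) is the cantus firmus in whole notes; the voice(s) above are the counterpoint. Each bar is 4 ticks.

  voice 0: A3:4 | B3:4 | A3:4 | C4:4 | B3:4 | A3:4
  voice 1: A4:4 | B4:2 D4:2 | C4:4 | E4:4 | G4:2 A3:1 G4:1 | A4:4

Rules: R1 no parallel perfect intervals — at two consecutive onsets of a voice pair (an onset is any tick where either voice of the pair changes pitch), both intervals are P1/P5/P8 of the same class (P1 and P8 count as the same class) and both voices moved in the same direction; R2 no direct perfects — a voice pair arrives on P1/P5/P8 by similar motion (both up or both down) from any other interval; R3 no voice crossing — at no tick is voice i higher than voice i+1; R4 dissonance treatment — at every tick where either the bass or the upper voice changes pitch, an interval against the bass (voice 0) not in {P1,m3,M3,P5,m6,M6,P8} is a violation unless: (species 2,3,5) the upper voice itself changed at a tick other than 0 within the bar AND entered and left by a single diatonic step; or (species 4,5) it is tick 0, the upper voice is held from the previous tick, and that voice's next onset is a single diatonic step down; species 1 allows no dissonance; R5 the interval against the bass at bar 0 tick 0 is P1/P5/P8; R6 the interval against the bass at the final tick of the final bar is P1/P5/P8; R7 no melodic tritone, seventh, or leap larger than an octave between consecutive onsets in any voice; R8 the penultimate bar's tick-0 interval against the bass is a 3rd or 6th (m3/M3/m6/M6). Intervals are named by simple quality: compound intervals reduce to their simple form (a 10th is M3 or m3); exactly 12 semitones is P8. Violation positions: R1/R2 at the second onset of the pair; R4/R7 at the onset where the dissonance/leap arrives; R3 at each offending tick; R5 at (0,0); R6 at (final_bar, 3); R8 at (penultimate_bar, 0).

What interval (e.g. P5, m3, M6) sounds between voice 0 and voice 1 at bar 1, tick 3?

voice 0=B3 voice 1=D4 -> m3

m3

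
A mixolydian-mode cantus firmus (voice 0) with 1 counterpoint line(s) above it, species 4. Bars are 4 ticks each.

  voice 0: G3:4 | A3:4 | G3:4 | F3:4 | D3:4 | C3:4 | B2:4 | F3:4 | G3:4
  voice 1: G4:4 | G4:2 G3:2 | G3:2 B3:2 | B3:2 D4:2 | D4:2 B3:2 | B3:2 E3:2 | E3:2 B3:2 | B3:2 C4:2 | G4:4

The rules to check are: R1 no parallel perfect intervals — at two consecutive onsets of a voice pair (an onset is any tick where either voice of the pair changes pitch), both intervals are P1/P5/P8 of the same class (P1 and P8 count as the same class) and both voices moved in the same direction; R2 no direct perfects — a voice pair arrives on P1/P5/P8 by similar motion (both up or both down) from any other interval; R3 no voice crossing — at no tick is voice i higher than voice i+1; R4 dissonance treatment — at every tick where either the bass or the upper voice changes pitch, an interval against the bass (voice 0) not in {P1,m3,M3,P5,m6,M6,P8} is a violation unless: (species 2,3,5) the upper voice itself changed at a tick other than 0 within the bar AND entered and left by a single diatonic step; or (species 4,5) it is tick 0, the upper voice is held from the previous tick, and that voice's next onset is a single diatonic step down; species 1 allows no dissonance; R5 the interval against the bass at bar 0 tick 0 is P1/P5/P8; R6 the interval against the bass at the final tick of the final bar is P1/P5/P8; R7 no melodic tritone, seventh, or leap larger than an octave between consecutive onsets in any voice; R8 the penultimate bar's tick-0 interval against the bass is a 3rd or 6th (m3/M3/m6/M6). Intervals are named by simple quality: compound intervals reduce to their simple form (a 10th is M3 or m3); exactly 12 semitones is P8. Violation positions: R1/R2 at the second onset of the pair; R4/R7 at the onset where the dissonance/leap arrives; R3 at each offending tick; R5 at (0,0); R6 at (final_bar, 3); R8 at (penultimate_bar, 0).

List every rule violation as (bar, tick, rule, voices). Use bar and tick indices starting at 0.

(1, 0, R4, (0, 1))
(1, 2, R3, (0, 1))
(1, 2, R4, (0, 1))
(1, 3, R3, (0, 1))
(3, 0, R4, (0, 1))
(5, 0, R4, (0, 1))
(6, 0, R4, (0, 1))
(7, 0, R4, (0, 1))
(7, 0, R7, (0,))
(7, 0, R8, (0, 1))
(8, 0, R2, (0, 1))

bar 0: v0=G3 v1=G4 downbeat P8
bar 1: v0=A3 v1=G4 downbeat m7
bar 2: v0=G3 v1=G3 downbeat P1
bar 3: v0=F3 v1=B3 downbeat TT
bar 4: v0=D3 v1=D4 downbeat P8
bar 5: v0=C3 v1=B3 downbeat M7
bar 6: v0=B2 v1=E3 downbeat P4
bar 7: v0=F3 v1=B3 downbeat TT
bar 8: v0=G3 v1=G4 downbeat P8
  -> R4 @ bar 1 tick 0 v(0, 1): A3/G4 m7 untreated
  -> R3 @ bar 1 tick 2 v(0, 1): A3 above G3
  -> R4 @ bar 1 tick 2 v(0, 1): A3/G3 M2 untreated
  -> R3 @ bar 1 tick 3 v(0, 1): A3 above G3
  -> R4 @ bar 3 tick 0 v(0, 1): F3/B3 TT untreated
  -> R4 @ bar 5 tick 0 v(0, 1): C3/B3 M7 untreated
  -> R4 @ bar 6 tick 0 v(0, 1): B2/E3 P4 untreated
  -> R4 @ bar 7 tick 0 v(0, 1): F3/B3 TT untreated
  -> R7 @ bar 7 tick 0 v(0,): B2->F3 leap 6st
  -> R8 @ bar 7 tick 0 v(0, 1): penult TT not 3rd/6th
  -> R2 @ bar 8 tick 0 v(0, 1): F3/C4 P5 -> G3/G4 P8 similar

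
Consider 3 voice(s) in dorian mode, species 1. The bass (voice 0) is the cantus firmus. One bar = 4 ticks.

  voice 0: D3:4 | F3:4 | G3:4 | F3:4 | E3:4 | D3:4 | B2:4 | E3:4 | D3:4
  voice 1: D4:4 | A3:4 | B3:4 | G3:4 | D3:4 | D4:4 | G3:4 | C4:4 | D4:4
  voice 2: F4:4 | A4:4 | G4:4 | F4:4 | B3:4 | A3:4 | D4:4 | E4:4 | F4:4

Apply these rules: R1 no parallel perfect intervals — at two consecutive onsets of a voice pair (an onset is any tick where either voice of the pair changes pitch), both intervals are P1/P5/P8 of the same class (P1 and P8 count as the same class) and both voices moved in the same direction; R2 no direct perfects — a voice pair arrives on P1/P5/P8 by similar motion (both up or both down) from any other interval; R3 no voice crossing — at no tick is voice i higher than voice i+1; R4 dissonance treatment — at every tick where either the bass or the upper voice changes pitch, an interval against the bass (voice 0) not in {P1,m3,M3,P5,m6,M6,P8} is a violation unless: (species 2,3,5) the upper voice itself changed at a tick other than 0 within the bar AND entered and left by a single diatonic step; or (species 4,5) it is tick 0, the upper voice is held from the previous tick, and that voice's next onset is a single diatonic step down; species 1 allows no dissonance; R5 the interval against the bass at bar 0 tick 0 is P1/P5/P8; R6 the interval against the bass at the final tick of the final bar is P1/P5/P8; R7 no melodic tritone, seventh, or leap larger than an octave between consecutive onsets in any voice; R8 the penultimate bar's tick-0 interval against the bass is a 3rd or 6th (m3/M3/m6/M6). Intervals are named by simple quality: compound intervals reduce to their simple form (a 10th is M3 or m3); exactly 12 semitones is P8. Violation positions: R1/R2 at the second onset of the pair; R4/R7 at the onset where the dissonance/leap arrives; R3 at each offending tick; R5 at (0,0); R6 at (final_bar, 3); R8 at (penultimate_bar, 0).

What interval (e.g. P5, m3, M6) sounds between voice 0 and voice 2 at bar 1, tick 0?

voice 0=F3 voice 2=A4 -> M3

M3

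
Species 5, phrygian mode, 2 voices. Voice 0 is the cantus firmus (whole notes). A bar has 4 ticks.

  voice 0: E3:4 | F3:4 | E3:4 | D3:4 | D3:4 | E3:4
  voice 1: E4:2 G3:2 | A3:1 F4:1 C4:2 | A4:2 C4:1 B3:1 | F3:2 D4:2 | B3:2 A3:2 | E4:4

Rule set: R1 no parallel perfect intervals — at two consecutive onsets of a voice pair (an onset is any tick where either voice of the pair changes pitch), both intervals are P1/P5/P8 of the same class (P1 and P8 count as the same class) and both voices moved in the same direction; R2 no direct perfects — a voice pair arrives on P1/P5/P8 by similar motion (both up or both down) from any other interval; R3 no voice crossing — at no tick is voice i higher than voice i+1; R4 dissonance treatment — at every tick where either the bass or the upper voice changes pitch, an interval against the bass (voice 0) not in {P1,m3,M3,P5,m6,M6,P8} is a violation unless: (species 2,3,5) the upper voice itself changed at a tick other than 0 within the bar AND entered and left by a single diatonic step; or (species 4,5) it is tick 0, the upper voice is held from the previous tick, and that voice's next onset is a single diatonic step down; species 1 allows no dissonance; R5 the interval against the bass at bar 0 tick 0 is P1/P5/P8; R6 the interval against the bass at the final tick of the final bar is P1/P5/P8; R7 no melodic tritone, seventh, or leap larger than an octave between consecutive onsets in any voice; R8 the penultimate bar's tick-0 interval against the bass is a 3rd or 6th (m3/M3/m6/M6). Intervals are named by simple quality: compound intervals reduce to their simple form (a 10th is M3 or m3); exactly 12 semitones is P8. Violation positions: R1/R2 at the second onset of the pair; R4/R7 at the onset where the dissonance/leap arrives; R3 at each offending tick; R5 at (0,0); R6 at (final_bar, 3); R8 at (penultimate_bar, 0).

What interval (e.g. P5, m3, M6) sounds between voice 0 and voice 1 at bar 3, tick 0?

m3

voice 0=D3 voice 1=F3 -> m3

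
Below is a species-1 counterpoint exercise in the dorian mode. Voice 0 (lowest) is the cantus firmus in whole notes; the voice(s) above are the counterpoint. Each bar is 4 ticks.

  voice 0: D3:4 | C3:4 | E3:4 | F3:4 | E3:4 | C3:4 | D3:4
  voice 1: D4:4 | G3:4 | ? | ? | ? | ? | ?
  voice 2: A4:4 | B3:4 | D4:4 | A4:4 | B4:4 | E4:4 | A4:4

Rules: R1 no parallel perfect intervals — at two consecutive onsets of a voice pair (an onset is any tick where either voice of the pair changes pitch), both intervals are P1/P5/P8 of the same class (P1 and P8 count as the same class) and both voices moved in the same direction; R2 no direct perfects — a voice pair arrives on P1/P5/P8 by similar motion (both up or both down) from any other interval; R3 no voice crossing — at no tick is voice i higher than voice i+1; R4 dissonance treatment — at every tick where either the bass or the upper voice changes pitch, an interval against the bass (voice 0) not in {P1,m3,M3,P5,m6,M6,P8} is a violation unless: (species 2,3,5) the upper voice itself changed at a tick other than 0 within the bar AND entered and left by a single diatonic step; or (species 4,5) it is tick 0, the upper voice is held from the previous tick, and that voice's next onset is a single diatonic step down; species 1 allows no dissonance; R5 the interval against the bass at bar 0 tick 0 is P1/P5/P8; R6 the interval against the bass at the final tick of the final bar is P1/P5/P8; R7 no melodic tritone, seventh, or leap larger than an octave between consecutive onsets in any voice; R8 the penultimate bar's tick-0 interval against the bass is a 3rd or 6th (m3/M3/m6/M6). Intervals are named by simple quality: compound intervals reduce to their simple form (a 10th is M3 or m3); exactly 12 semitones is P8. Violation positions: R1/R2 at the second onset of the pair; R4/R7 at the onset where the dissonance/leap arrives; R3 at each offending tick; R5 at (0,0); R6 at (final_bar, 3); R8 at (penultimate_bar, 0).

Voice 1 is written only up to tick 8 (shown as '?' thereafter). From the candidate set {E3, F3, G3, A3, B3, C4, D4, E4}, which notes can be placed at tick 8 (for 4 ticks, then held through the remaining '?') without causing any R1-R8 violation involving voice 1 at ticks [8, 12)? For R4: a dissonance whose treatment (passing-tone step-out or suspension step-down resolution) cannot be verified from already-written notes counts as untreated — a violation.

E3: legal
F3: violates R4
G3: legal
A3: violates R4
B3: violates R1
C4: legal
D4: violates R2,R4
E4: violates R2,R3

{C4, E3, G3}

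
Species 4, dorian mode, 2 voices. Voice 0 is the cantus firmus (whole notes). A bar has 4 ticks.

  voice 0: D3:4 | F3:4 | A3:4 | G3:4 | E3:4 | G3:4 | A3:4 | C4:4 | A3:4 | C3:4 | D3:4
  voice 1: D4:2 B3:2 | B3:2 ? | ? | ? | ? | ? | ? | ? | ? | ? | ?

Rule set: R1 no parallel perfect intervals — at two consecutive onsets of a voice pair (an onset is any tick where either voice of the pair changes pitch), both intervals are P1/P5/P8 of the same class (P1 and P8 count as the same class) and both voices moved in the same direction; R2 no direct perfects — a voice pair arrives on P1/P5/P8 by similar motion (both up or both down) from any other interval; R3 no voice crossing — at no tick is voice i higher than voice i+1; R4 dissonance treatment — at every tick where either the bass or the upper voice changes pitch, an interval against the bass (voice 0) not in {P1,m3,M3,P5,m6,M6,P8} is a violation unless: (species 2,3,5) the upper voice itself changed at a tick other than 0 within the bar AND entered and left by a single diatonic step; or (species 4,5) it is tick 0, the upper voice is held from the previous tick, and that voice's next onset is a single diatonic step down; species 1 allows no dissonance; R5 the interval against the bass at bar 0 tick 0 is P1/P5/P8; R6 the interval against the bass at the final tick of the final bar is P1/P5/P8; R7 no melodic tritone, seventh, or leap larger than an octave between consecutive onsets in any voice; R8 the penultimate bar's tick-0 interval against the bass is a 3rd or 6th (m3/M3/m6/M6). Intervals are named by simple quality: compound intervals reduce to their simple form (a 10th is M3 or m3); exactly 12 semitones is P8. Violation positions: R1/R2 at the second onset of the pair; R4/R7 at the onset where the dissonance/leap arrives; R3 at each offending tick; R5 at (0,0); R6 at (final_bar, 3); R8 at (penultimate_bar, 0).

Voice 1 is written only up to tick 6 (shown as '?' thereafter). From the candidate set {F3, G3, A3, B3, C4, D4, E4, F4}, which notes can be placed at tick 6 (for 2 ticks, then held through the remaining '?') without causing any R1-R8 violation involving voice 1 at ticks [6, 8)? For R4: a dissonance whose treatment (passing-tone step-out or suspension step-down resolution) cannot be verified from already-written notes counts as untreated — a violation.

F3: violates R7
G3: violates R4
A3: legal
B3: legal
C4: legal
D4: legal
E4: violates R4
F4: violates R7

{A3, B3, C4, D4}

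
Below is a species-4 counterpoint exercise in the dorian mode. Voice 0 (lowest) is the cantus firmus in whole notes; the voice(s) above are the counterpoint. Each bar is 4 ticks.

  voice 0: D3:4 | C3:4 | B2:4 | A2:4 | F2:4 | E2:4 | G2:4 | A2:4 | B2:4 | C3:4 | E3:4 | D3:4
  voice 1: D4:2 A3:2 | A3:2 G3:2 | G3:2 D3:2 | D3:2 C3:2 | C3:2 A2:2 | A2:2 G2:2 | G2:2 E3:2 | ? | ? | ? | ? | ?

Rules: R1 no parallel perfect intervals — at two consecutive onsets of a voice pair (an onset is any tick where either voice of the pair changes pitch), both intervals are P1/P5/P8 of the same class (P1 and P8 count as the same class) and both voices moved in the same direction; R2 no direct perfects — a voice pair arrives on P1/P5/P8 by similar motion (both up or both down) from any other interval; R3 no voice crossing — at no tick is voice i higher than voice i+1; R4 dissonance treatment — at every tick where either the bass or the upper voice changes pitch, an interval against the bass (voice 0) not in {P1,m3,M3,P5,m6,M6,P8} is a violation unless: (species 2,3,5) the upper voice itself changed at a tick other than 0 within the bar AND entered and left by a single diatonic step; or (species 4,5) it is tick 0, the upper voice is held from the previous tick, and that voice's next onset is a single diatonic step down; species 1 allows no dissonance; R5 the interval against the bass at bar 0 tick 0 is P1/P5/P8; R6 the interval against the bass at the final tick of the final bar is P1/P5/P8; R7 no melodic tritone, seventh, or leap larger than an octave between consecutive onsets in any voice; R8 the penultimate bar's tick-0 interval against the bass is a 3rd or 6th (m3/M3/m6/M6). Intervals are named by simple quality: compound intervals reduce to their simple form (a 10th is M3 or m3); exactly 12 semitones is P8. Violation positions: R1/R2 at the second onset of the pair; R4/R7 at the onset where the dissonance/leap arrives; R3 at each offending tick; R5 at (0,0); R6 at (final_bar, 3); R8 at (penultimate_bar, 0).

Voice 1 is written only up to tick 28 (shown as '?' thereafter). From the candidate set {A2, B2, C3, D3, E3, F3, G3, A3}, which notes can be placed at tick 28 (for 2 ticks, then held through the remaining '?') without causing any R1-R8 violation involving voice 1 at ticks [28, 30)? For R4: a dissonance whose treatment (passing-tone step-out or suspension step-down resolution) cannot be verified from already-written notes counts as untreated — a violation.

{A2, C3, E3, F3}

A2: legal
B2: violates R4
C3: legal
D3: violates R4
E3: legal
F3: legal
G3: violates R4
A3: violates R2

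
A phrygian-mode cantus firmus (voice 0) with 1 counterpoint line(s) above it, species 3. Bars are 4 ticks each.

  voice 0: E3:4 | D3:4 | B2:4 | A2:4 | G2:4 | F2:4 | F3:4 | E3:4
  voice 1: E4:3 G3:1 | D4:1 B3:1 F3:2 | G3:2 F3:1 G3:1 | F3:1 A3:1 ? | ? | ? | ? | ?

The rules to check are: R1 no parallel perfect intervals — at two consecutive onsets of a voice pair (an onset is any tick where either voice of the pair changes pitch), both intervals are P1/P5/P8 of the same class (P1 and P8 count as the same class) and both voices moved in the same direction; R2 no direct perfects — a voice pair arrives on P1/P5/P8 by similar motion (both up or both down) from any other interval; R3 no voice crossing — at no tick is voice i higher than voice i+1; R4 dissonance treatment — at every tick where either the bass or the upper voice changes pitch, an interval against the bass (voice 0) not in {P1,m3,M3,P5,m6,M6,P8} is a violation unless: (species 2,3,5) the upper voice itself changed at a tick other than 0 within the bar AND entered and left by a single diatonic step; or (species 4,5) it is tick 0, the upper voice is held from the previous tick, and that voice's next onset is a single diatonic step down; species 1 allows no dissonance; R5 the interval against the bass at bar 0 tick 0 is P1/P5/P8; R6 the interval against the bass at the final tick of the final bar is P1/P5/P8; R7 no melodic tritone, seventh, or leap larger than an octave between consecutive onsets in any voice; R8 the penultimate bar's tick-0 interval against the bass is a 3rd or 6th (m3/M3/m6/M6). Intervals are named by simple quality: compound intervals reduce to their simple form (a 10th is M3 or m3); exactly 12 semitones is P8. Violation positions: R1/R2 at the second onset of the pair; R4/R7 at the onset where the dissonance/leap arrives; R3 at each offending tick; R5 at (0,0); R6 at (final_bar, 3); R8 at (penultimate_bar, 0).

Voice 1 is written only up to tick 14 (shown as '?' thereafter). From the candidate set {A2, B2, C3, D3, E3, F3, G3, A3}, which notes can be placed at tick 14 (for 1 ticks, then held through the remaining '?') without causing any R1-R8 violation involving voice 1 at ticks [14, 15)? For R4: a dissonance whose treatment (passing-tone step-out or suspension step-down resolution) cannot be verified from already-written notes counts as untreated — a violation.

A2: legal
B2: violates R4,R7
C3: legal
D3: violates R4
E3: legal
F3: legal
G3: violates R4
A3: legal

{A2, A3, C3, E3, F3}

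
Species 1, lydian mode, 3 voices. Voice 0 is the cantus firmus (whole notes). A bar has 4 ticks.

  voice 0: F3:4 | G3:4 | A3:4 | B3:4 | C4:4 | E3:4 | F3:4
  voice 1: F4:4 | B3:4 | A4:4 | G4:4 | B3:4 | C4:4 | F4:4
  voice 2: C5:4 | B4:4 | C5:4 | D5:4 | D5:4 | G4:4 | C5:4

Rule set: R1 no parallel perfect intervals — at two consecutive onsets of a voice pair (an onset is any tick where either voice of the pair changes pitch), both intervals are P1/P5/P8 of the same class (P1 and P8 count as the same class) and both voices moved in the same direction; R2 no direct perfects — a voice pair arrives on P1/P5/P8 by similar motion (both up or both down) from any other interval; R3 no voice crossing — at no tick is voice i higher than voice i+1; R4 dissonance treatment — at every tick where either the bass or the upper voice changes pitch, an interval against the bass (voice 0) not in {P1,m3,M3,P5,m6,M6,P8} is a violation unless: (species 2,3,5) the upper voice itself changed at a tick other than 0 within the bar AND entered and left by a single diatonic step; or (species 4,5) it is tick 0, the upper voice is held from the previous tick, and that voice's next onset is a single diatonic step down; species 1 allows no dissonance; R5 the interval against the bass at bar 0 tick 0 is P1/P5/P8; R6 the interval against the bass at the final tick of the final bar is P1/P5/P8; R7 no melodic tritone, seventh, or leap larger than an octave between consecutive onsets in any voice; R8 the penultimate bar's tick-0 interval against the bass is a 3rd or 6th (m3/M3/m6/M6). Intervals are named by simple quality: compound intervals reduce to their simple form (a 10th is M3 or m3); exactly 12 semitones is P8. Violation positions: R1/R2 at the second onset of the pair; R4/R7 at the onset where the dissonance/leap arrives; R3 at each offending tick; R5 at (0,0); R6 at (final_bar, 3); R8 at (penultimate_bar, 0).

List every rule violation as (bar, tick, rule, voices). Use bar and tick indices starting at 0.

(1, 0, R2, (1, 2))
(1, 0, R7, (1,))
(2, 0, R2, (0, 1))
(2, 0, R7, (1,))
(4, 0, R3, (0, 1))
(4, 0, R4, (0, 1))
(4, 0, R4, (0, 2))
(4, 1, R3, (0, 1))
(4, 2, R3, (0, 1))
(4, 3, R3, (0, 1))
(6, 0, R1, (1, 2))
(6, 0, R2, (0, 1))
(6, 0, R2, (0, 2))

bar 0: v0=F3 v1=F4 v2=C5 downbeat P5
bar 1: v0=G3 v1=B3 v2=B4 downbeat M3
bar 2: v0=A3 v1=A4 v2=C5 downbeat m3
bar 3: v0=B3 v1=G4 v2=D5 downbeat m3
bar 4: v0=C4 v1=B3 v2=D5 downbeat M2
bar 5: v0=E3 v1=C4 v2=G4 downbeat m3
bar 6: v0=F3 v1=F4 v2=C5 downbeat P5
  -> R2 @ bar 1 tick 0 v(1, 2): F4/C5 P5 -> B3/B4 P8 similar
  -> R7 @ bar 1 tick 0 v(1,): F4->B3 leap 6st
  -> R2 @ bar 2 tick 0 v(0, 1): G3/B3 M3 -> A3/A4 P8 similar
  -> R7 @ bar 2 tick 0 v(1,): B3->A4 leap 10st
  -> R3 @ bar 4 tick 0 v(0, 1): C4 above B3
  -> R4 @ bar 4 tick 0 v(0, 1): C4/B3 m2 untreated
  -> R4 @ bar 4 tick 0 v(0, 2): C4/D5 M2 untreated
  -> R3 @ bar 4 tick 1 v(0, 1): C4 above B3
  -> R3 @ bar 4 tick 2 v(0, 1): C4 above B3
  -> R3 @ bar 4 tick 3 v(0, 1): C4 above B3
  -> R1 @ bar 6 tick 0 v(1, 2): C4/G4 P5 -> F4/C5 P5 similar
  -> R2 @ bar 6 tick 0 v(0, 1): E3/C4 m6 -> F3/F4 P8 similar
  -> R2 @ bar 6 tick 0 v(0, 2): E3/G4 m3 -> F3/C5 P5 similar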